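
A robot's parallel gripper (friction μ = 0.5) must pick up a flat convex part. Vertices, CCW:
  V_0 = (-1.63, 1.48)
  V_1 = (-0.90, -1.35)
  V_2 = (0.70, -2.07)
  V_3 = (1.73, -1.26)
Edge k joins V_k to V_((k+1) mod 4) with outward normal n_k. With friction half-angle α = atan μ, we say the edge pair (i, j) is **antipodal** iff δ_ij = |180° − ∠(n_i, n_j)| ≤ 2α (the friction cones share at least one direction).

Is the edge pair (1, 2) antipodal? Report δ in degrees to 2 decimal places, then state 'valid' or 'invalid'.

α = atan 0.5 = 26.57°;  2α = 53.13°
edge 1: e_1 = (+1.60, -0.72);  n_1 = (-0.4104, -0.9119)
edge 2: e_2 = (+1.03, +0.81);  n_2 = (+0.6182, -0.7861)
∠(n_1, n_2) = 62.41°
δ = |180° − 62.41°| = 117.59°
117.59° > 2α = 53.13°  →  invalid

δ = 117.59°, invalid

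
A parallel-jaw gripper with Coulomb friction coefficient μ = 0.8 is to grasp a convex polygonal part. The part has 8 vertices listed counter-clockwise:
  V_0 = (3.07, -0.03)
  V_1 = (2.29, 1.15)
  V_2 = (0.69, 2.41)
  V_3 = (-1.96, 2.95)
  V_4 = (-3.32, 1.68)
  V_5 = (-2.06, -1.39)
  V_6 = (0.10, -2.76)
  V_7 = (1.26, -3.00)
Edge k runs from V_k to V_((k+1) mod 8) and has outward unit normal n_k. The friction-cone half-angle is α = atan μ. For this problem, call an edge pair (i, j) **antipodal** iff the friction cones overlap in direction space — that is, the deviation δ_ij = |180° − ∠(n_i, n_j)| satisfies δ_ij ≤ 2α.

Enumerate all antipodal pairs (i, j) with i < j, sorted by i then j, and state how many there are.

α = atan 0.8 = 38.66°;  2α = 77.32°
n_0 = (+0.8342, +0.5514)
n_1 = (+0.6187, +0.7856)
n_2 = (+0.1997, +0.9799)
n_3 = (-0.6825, +0.7309)
n_4 = (-0.9251, -0.3797)
n_5 = (-0.5356, -0.8445)
n_6 = (-0.2026, -0.9793)
n_7 = (+0.8539, -0.5204)
  (0,1): δ = 161.69°  ·
  (0,2): δ = 134.98°  ·
  (0,3): δ = 80.43°  ·
  (0,4): δ = 11.15°  ✓
  (0,5): δ = 24.15°  ✓
  (0,6): δ = 44.85°  ✓
  (0,7): δ = 115.18°  ·
  (1,2): δ = 153.30°  ·
  (1,3): δ = 98.74°  ·
  (1,4): δ = 29.47°  ✓
  (1,5): δ = 5.84°  ✓
  (1,6): δ = 26.53°  ✓
  (1,7): δ = 96.86°  ·
  (2,3): δ = 125.44°  ·
  (2,4): δ = 56.17°  ✓
  (2,5): δ = 20.87°  ✓
  (2,6): δ = 0.17°  ✓
  (2,7): δ = 70.16°  ✓
  (3,4): δ = 110.73°  ·
  (3,5): δ = 75.43°  ✓
  (3,6): δ = 54.73°  ✓
  (3,7): δ = 15.60°  ✓
  (4,5): δ = 144.70°  ·
  (4,6): δ = 124.00°  ·
  (4,7): δ = 53.67°  ✓
  (5,6): δ = 159.30°  ·
  (5,7): δ = 88.97°  ·
  (6,7): δ = 109.67°  ·
antipodal pairs: 14

count = 14; pairs: (0,4), (0,5), (0,6), (1,4), (1,5), (1,6), (2,4), (2,5), (2,6), (2,7), (3,5), (3,6), (3,7), (4,7)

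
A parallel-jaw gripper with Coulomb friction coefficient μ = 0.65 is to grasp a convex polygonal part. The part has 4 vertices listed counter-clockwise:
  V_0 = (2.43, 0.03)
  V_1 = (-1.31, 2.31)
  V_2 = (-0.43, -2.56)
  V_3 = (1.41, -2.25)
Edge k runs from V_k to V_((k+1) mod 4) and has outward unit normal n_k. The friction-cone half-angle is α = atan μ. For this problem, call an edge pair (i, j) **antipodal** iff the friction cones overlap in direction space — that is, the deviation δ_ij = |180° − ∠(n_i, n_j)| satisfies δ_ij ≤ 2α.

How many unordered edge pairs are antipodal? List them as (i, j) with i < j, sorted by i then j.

α = atan 0.65 = 33.02°;  2α = 66.05°
n_0 = (+0.5205, +0.8538)
n_1 = (-0.9841, -0.1778)
n_2 = (+0.1661, -0.9861)
n_3 = (+0.9128, -0.4084)
  (0,1): δ = 48.39°  ✓
  (0,2): δ = 40.93°  ✓
  (0,3): δ = 97.27°  ·
  (1,2): δ = 90.68°  ·
  (1,3): δ = 34.34°  ✓
  (2,3): δ = 123.67°  ·
antipodal pairs: 3

count = 3; pairs: (0,1), (0,2), (1,3)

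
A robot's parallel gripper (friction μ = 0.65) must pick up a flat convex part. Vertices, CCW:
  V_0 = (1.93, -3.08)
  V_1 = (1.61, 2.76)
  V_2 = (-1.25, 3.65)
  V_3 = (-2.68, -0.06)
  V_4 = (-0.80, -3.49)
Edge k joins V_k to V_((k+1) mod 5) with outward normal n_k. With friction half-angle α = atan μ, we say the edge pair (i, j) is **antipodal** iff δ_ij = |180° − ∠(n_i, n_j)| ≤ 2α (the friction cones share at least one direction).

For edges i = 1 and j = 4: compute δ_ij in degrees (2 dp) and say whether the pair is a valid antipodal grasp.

δ = 25.83°, valid

α = atan 0.65 = 33.02°;  2α = 66.05°
edge 1: e_1 = (-2.86, +0.89);  n_1 = (+0.2971, +0.9548)
edge 4: e_4 = (+2.73, +0.41);  n_4 = (+0.1485, -0.9889)
∠(n_1, n_4) = 154.17°
δ = |180° − 154.17°| = 25.83°
25.83° ≤ 2α = 66.05°  →  valid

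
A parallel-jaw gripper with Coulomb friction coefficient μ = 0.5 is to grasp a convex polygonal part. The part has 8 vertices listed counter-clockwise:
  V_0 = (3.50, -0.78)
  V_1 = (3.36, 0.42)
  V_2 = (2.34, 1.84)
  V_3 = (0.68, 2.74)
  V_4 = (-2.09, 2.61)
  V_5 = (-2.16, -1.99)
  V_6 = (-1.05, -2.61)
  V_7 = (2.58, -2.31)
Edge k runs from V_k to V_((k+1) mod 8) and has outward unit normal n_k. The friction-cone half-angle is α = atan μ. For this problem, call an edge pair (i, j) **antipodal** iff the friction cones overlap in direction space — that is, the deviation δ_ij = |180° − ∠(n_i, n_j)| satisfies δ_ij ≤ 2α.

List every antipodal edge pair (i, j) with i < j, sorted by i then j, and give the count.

α = atan 0.5 = 26.57°;  2α = 53.13°
n_0 = (+0.9933, +0.1159)
n_1 = (+0.8122, +0.5834)
n_2 = (+0.4766, +0.8791)
n_3 = (-0.0469, +0.9989)
n_4 = (-0.9999, +0.0152)
n_5 = (-0.4876, -0.8730)
n_6 = (+0.0824, -0.9966)
n_7 = (+0.8570, -0.5153)
  (0,1): δ = 150.96°  ·
  (0,2): δ = 125.12°  ·
  (0,3): δ = 93.97°  ·
  (0,4): δ = 7.53°  ✓
  (0,5): δ = 54.16°  ·
  (0,6): δ = 88.07°  ·
  (0,7): δ = 142.33°  ·
  (1,2): δ = 154.16°  ·
  (1,3): δ = 123.00°  ·
  (1,4): δ = 36.56°  ✓
  (1,5): δ = 25.12°  ✓
  (1,6): δ = 59.03°  ·
  (1,7): δ = 113.29°  ·
  (2,3): δ = 148.85°  ·
  (2,4): δ = 62.41°  ·
  (2,5): δ = 0.72°  ✓
  (2,6): δ = 33.19°  ✓
  (2,7): δ = 87.45°  ·
  (3,4): δ = 93.56°  ·
  (3,5): δ = 31.87°  ✓
  (3,6): δ = 2.04°  ✓
  (3,7): δ = 56.29°  ·
  (4,5): δ = 118.31°  ·
  (4,6): δ = 84.40°  ·
  (4,7): δ = 30.15°  ✓
  (5,6): δ = 146.09°  ·
  (5,7): δ = 91.83°  ·
  (6,7): δ = 125.74°  ·
antipodal pairs: 8

count = 8; pairs: (0,4), (1,4), (1,5), (2,5), (2,6), (3,5), (3,6), (4,7)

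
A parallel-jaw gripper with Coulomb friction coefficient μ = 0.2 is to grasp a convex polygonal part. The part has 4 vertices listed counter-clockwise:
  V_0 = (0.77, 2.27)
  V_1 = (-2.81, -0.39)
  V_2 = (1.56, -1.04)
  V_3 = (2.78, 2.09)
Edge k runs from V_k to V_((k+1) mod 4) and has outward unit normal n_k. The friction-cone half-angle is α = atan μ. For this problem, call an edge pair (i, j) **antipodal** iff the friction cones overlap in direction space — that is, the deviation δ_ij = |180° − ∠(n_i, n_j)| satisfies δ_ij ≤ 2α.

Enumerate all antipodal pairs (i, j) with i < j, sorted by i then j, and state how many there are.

α = atan 0.2 = 11.31°;  2α = 22.62°
n_0 = (-0.5964, +0.8027)
n_1 = (-0.1471, -0.9891)
n_2 = (+0.9317, -0.3632)
n_3 = (+0.0892, +0.9960)
  (0,1): δ = 45.07°  ·
  (0,2): δ = 32.09°  ·
  (0,3): δ = 138.27°  ·
  (1,2): δ = 102.83°  ·
  (1,3): δ = 3.34°  ✓
  (2,3): δ = 73.82°  ·
antipodal pairs: 1

count = 1; pairs: (1,3)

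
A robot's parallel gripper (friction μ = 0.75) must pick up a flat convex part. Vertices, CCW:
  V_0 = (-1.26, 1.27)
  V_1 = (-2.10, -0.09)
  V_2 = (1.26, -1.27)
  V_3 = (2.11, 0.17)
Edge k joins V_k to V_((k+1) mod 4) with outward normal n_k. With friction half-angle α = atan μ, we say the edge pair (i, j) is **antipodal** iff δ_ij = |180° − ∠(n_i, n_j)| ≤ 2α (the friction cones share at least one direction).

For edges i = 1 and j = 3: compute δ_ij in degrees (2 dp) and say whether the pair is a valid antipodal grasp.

δ = 1.27°, valid

α = atan 0.75 = 36.87°;  2α = 73.74°
edge 1: e_1 = (+3.36, -1.18);  n_1 = (-0.3314, -0.9435)
edge 3: e_3 = (-3.37, +1.10);  n_3 = (+0.3103, +0.9506)
∠(n_1, n_3) = 178.73°
δ = |180° − 178.73°| = 1.27°
1.27° ≤ 2α = 73.74°  →  valid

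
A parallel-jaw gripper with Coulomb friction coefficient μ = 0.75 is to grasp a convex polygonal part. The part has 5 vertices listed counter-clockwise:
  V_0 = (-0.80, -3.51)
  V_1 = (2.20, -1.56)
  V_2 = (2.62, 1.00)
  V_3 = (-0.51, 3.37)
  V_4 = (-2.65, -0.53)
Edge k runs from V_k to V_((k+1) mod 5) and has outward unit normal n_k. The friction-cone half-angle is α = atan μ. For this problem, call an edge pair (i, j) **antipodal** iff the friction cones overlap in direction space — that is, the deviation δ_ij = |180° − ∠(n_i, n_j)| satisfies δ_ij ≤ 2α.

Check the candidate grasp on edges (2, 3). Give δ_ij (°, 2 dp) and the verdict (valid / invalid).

α = atan 0.75 = 36.87°;  2α = 73.74°
edge 2: e_2 = (-3.13, +2.37);  n_2 = (+0.6037, +0.7972)
edge 3: e_3 = (-2.14, -3.90);  n_3 = (-0.8767, +0.4811)
∠(n_2, n_3) = 98.38°
δ = |180° − 98.38°| = 81.62°
81.62° > 2α = 73.74°  →  invalid

δ = 81.62°, invalid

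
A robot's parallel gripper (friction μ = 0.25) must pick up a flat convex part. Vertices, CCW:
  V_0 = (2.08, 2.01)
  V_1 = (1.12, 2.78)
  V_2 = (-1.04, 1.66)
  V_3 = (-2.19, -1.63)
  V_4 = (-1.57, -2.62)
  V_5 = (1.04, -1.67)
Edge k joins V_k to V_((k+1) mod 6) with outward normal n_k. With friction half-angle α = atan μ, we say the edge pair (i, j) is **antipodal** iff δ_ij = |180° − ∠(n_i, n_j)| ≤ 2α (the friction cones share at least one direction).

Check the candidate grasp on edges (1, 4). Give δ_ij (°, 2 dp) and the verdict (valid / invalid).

δ = 7.41°, valid

α = atan 0.25 = 14.04°;  2α = 28.07°
edge 1: e_1 = (-2.16, -1.12);  n_1 = (-0.4603, +0.8878)
edge 4: e_4 = (+2.61, +0.95);  n_4 = (+0.3420, -0.9397)
∠(n_1, n_4) = 172.59°
δ = |180° − 172.59°| = 7.41°
7.41° ≤ 2α = 28.07°  →  valid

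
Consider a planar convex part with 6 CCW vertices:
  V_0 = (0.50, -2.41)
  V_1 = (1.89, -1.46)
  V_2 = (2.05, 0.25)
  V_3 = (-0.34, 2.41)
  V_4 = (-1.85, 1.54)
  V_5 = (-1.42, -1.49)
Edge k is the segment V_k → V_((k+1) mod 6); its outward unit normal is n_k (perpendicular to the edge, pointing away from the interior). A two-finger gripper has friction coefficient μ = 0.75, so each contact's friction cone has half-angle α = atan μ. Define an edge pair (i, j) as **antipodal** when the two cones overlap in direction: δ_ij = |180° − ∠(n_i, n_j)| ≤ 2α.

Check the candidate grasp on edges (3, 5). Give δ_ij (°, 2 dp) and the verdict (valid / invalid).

α = atan 0.75 = 36.87°;  2α = 73.74°
edge 3: e_3 = (-1.51, -0.87);  n_3 = (-0.4992, +0.8665)
edge 5: e_5 = (+1.92, -0.92);  n_5 = (-0.4321, -0.9018)
∠(n_3, n_5) = 124.45°
δ = |180° − 124.45°| = 55.55°
55.55° ≤ 2α = 73.74°  →  valid

δ = 55.55°, valid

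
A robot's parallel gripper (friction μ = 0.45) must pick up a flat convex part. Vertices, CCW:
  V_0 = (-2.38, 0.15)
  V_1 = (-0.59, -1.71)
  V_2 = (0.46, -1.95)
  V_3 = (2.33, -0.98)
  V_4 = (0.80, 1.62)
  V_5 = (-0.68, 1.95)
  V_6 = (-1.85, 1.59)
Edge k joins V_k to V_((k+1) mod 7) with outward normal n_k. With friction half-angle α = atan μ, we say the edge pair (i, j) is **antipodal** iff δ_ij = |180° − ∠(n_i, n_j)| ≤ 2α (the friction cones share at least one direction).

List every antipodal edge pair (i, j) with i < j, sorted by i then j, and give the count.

count = 8; pairs: (0,3), (0,4), (1,3), (1,4), (1,5), (2,4), (2,5), (2,6)

α = atan 0.45 = 24.23°;  2α = 48.46°
n_0 = (-0.7205, -0.6934)
n_1 = (-0.2228, -0.9749)
n_2 = (+0.4605, -0.8877)
n_3 = (+0.8618, +0.5072)
n_4 = (+0.2176, +0.9760)
n_5 = (-0.2941, +0.9558)
n_6 = (-0.9385, +0.3454)
  (0,1): δ = 146.78°  ·
  (0,2): δ = 106.48°  ·
  (0,3): δ = 13.43°  ✓
  (0,4): δ = 33.53°  ✓
  (0,5): δ = 63.20°  ·
  (0,6): δ = 115.89°  ·
  (1,2): δ = 139.71°  ·
  (1,3): δ = 46.65°  ✓
  (1,4): δ = 0.31°  ✓
  (1,5): δ = 29.98°  ✓
  (1,6): δ = 82.67°  ·
  (2,3): δ = 86.94°  ·
  (2,4): δ = 39.99°  ✓
  (2,5): δ = 10.31°  ✓
  (2,6): δ = 42.38°  ✓
  (3,4): δ = 133.04°  ·
  (3,5): δ = 103.37°  ·
  (3,6): δ = 50.68°  ·
  (4,5): δ = 150.33°  ·
  (4,6): δ = 97.64°  ·
  (5,6): δ = 127.31°  ·
antipodal pairs: 8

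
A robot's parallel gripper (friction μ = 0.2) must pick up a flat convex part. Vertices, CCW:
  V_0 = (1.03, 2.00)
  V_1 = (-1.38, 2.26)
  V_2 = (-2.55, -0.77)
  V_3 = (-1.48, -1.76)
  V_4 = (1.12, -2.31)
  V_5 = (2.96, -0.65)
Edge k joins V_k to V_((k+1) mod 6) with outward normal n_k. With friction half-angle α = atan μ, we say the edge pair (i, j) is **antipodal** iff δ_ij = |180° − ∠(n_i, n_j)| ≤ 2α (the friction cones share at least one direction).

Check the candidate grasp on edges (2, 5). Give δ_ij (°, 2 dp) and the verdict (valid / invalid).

δ = 11.16°, valid

α = atan 0.2 = 11.31°;  2α = 22.62°
edge 2: e_2 = (+1.07, -0.99);  n_2 = (-0.6791, -0.7340)
edge 5: e_5 = (-1.93, +2.65);  n_5 = (+0.8083, +0.5887)
∠(n_2, n_5) = 168.84°
δ = |180° − 168.84°| = 11.16°
11.16° ≤ 2α = 22.62°  →  valid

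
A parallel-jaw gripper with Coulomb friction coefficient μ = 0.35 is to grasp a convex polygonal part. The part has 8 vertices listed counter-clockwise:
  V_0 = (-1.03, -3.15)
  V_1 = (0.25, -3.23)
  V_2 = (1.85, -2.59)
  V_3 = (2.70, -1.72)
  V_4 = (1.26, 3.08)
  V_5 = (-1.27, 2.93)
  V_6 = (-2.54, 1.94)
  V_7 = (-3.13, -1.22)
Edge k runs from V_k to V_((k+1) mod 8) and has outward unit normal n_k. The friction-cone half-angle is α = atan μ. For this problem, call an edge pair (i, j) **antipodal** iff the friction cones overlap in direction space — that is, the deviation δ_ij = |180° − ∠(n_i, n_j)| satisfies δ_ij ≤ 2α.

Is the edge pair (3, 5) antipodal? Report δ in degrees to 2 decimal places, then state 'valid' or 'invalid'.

δ = 68.76°, invalid

α = atan 0.35 = 19.29°;  2α = 38.58°
edge 3: e_3 = (-1.44, +4.80);  n_3 = (+0.9578, +0.2873)
edge 5: e_5 = (-1.27, -0.99);  n_5 = (-0.6148, +0.7887)
∠(n_3, n_5) = 111.24°
δ = |180° − 111.24°| = 68.76°
68.76° > 2α = 38.58°  →  invalid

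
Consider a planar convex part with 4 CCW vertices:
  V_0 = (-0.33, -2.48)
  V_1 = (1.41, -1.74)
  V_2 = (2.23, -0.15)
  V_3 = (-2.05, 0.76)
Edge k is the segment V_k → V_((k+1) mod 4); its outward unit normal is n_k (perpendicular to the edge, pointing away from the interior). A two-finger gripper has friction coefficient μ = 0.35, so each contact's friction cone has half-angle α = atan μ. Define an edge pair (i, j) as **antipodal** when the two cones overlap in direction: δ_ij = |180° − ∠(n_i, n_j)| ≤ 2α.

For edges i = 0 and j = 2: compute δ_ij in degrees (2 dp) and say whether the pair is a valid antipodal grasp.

δ = 35.04°, valid

α = atan 0.35 = 19.29°;  2α = 38.58°
edge 0: e_0 = (+1.74, +0.74);  n_0 = (+0.3914, -0.9202)
edge 2: e_2 = (-4.28, +0.91);  n_2 = (+0.2080, +0.9781)
∠(n_0, n_2) = 144.96°
δ = |180° − 144.96°| = 35.04°
35.04° ≤ 2α = 38.58°  →  valid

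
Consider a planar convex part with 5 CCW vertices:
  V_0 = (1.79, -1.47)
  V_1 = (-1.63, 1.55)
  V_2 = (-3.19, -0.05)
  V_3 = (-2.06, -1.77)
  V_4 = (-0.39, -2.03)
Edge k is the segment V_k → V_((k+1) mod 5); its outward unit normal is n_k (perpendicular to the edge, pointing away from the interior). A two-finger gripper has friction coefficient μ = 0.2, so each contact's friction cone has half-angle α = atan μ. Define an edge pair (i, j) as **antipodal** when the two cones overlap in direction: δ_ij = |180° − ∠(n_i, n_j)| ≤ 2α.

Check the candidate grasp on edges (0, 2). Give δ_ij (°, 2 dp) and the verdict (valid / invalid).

δ = 15.25°, valid

α = atan 0.2 = 11.31°;  2α = 22.62°
edge 0: e_0 = (-3.42, +3.02);  n_0 = (+0.6619, +0.7496)
edge 2: e_2 = (+1.13, -1.72);  n_2 = (-0.8358, -0.5491)
∠(n_0, n_2) = 164.75°
δ = |180° − 164.75°| = 15.25°
15.25° ≤ 2α = 22.62°  →  valid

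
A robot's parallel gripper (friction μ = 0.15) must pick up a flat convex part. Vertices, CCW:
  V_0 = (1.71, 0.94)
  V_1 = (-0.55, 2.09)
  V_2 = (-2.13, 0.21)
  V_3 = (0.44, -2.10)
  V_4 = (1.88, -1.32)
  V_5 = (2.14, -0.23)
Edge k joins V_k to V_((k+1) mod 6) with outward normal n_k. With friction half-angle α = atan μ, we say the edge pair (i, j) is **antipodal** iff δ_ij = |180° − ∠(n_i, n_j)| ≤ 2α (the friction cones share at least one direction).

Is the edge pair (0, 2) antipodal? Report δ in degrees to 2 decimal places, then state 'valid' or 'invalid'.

α = atan 0.15 = 8.53°;  2α = 17.06°
edge 0: e_0 = (-2.26, +1.15);  n_0 = (+0.4535, +0.8913)
edge 2: e_2 = (+2.57, -2.31);  n_2 = (-0.6685, -0.7437)
∠(n_0, n_2) = 165.02°
δ = |180° − 165.02°| = 14.98°
14.98° ≤ 2α = 17.06°  →  valid

δ = 14.98°, valid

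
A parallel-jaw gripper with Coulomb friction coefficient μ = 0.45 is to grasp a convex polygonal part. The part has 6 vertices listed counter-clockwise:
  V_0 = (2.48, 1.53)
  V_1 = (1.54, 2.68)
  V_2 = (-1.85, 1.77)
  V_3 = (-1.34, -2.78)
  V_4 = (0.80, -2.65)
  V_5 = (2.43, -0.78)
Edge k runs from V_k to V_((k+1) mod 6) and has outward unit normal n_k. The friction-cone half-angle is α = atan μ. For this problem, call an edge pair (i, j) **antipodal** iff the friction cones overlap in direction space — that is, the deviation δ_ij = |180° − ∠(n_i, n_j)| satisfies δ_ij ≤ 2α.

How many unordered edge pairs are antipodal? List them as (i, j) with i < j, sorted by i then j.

α = atan 0.45 = 24.23°;  2α = 48.46°
n_0 = (+0.7743, +0.6329)
n_1 = (-0.2593, +0.9658)
n_2 = (-0.9938, -0.1114)
n_3 = (+0.0606, -0.9982)
n_4 = (+0.7538, -0.6571)
n_5 = (+0.9998, -0.0216)
  (0,1): δ = 114.24°  ·
  (0,2): δ = 32.87°  ✓
  (0,3): δ = 54.21°  ·
  (0,4): δ = 99.66°  ·
  (0,5): δ = 139.50°  ·
  (1,2): δ = 98.63°  ·
  (1,3): δ = 11.55°  ✓
  (1,4): δ = 33.90°  ✓
  (1,5): δ = 73.73°  ·
  (2,3): δ = 92.92°  ·
  (2,4): δ = 47.47°  ✓
  (2,5): δ = 7.64°  ✓
  (3,4): δ = 134.55°  ·
  (3,5): δ = 94.72°  ·
  (4,5): δ = 140.16°  ·
antipodal pairs: 5

count = 5; pairs: (0,2), (1,3), (1,4), (2,4), (2,5)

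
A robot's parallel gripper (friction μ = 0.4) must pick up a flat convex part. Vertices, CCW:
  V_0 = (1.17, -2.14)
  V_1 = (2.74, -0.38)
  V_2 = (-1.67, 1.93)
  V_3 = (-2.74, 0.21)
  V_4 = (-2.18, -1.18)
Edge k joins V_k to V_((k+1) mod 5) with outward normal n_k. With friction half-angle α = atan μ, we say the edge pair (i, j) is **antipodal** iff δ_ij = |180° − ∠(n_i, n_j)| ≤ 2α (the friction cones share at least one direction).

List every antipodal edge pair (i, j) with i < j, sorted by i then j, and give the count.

count = 3; pairs: (0,2), (1,3), (1,4)

α = atan 0.4 = 21.80°;  2α = 43.60°
n_0 = (+0.7462, -0.6657)
n_1 = (+0.4640, +0.8858)
n_2 = (-0.8491, +0.5282)
n_3 = (-0.9276, -0.3737)
n_4 = (-0.2755, -0.9613)
  (0,1): δ = 75.91°  ·
  (0,2): δ = 9.85°  ✓
  (0,3): δ = 63.68°  ·
  (0,4): δ = 115.74°  ·
  (1,2): δ = 94.24°  ·
  (1,3): δ = 40.41°  ✓
  (1,4): δ = 11.66°  ✓
  (2,3): δ = 126.17°  ·
  (2,4): δ = 74.11°  ·
  (3,4): δ = 127.93°  ·
antipodal pairs: 3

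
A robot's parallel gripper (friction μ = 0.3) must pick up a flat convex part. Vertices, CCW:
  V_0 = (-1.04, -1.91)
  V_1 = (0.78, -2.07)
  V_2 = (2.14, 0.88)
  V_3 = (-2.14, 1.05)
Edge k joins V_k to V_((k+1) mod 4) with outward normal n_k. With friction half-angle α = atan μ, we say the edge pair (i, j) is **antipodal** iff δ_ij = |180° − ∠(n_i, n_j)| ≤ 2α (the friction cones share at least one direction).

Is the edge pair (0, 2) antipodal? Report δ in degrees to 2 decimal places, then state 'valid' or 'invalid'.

α = atan 0.3 = 16.70°;  2α = 33.40°
edge 0: e_0 = (+1.82, -0.16);  n_0 = (-0.0876, -0.9962)
edge 2: e_2 = (-4.28, +0.17);  n_2 = (+0.0397, +0.9992)
∠(n_0, n_2) = 177.25°
δ = |180° − 177.25°| = 2.75°
2.75° ≤ 2α = 33.40°  →  valid

δ = 2.75°, valid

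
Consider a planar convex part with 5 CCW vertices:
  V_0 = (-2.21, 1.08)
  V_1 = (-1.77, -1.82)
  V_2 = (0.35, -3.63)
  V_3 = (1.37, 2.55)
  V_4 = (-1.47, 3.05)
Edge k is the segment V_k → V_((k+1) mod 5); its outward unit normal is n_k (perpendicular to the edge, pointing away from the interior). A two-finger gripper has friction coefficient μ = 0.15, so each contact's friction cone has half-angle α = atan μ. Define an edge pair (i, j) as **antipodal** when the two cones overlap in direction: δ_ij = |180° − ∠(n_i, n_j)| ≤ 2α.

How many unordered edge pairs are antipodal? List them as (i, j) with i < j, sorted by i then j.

α = atan 0.15 = 8.53°;  2α = 17.06°
n_0 = (-0.9887, -0.1500)
n_1 = (-0.6493, -0.7605)
n_2 = (+0.9867, -0.1628)
n_3 = (+0.1734, +0.9849)
n_4 = (-0.9361, +0.3516)
  (0,1): δ = 139.12°  ·
  (0,2): δ = 18.00°  ·
  (0,3): δ = 71.39°  ·
  (0,4): δ = 150.78°  ·
  (1,2): δ = 58.88°  ·
  (1,3): δ = 30.50°  ·
  (1,4): δ = 109.90°  ·
  (2,3): δ = 90.61°  ·
  (2,4): δ = 11.22°  ✓
  (3,4): δ = 100.60°  ·
antipodal pairs: 1

count = 1; pairs: (2,4)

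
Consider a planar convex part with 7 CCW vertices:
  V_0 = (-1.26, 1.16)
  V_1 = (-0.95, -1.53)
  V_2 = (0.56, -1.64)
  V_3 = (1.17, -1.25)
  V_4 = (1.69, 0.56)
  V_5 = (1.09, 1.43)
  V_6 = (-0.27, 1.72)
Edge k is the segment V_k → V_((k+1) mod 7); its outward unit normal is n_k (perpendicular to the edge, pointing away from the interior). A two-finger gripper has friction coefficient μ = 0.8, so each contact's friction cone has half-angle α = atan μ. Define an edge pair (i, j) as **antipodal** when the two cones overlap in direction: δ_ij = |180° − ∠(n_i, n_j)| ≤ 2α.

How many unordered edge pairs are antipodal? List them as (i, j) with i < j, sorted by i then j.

α = atan 0.8 = 38.66°;  2α = 77.32°
n_0 = (-0.9934, -0.1145)
n_1 = (-0.0727, -0.9974)
n_2 = (+0.5387, -0.8425)
n_3 = (+0.9611, -0.2761)
n_4 = (+0.8232, +0.5677)
n_5 = (+0.2085, +0.9780)
n_6 = (-0.4923, +0.8704)
  (0,1): δ = 100.74°  ·
  (0,2): δ = 63.98°  ✓
  (0,3): δ = 22.60°  ✓
  (0,4): δ = 28.02°  ✓
  (0,5): δ = 71.39°  ✓
  (0,6): δ = 112.92°  ·
  (1,2): δ = 143.24°  ·
  (1,3): δ = 101.86°  ·
  (1,4): δ = 51.24°  ✓
  (1,5): δ = 7.87°  ✓
  (1,6): δ = 33.66°  ✓
  (2,3): δ = 138.62°  ·
  (2,4): δ = 88.00°  ·
  (2,5): δ = 44.63°  ✓
  (2,6): δ = 3.10°  ✓
  (3,4): δ = 129.38°  ·
  (3,5): δ = 86.01°  ·
  (3,6): δ = 44.48°  ✓
  (4,5): δ = 136.63°  ·
  (4,6): δ = 95.10°  ·
  (5,6): δ = 138.47°  ·
antipodal pairs: 10

count = 10; pairs: (0,2), (0,3), (0,4), (0,5), (1,4), (1,5), (1,6), (2,5), (2,6), (3,6)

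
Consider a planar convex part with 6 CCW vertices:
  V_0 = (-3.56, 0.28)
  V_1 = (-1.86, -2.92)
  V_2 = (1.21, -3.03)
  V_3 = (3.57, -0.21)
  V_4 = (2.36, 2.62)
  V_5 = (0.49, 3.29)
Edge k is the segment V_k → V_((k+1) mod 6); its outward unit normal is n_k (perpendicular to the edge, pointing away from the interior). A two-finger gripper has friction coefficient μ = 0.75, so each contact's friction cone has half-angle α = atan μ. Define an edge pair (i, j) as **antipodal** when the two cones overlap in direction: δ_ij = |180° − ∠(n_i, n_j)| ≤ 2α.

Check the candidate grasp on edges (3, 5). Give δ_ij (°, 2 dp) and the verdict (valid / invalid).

δ = 76.53°, invalid

α = atan 0.75 = 36.87°;  2α = 73.74°
edge 3: e_3 = (-1.21, +2.83);  n_3 = (+0.9195, +0.3931)
edge 5: e_5 = (-4.05, -3.01);  n_5 = (-0.5965, +0.8026)
∠(n_3, n_5) = 103.47°
δ = |180° − 103.47°| = 76.53°
76.53° > 2α = 73.74°  →  invalid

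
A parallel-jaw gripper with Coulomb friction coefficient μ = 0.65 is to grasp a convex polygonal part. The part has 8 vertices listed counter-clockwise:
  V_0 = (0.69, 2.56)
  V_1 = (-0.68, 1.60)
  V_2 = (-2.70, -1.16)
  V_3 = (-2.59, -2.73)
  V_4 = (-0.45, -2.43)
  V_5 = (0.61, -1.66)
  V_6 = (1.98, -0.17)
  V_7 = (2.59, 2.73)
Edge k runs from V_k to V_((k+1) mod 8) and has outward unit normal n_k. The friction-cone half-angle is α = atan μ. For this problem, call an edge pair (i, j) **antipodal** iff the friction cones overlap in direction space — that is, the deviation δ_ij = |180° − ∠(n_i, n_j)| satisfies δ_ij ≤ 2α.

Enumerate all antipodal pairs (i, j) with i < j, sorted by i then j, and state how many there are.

α = atan 0.65 = 33.02°;  2α = 66.05°
n_0 = (-0.5739, +0.8190)
n_1 = (-0.8070, +0.5906)
n_2 = (-0.9976, -0.0699)
n_3 = (+0.1388, -0.9903)
n_4 = (+0.5877, -0.8091)
n_5 = (+0.7361, -0.6768)
n_6 = (+0.9786, -0.2058)
n_7 = (-0.0891, +0.9960)
  (0,1): δ = 161.22°  ·
  (0,2): δ = 121.01°  ·
  (0,3): δ = 27.04°  ✓
  (0,4): δ = 0.98°  ✓
  (0,5): δ = 12.38°  ✓
  (0,6): δ = 43.10°  ✓
  (0,7): δ = 150.09°  ·
  (1,2): δ = 139.79°  ·
  (1,3): δ = 45.82°  ✓
  (1,4): δ = 17.80°  ✓
  (1,5): δ = 6.40°  ✓
  (1,6): δ = 24.32°  ✓
  (1,7): δ = 131.31°  ·
  (2,3): δ = 86.03°  ·
  (2,4): δ = 58.01°  ✓
  (2,5): δ = 46.61°  ✓
  (2,6): δ = 15.89°  ✓
  (2,7): δ = 91.11°  ·
  (3,4): δ = 151.98°  ·
  (3,5): δ = 140.58°  ·
  (3,6): δ = 109.86°  ·
  (3,7): δ = 2.87°  ✓
  (4,5): δ = 168.59°  ·
  (4,6): δ = 137.87°  ·
  (4,7): δ = 30.88°  ✓
  (5,6): δ = 149.28°  ·
  (5,7): δ = 42.29°  ✓
  (6,7): δ = 73.01°  ·
antipodal pairs: 14

count = 14; pairs: (0,3), (0,4), (0,5), (0,6), (1,3), (1,4), (1,5), (1,6), (2,4), (2,5), (2,6), (3,7), (4,7), (5,7)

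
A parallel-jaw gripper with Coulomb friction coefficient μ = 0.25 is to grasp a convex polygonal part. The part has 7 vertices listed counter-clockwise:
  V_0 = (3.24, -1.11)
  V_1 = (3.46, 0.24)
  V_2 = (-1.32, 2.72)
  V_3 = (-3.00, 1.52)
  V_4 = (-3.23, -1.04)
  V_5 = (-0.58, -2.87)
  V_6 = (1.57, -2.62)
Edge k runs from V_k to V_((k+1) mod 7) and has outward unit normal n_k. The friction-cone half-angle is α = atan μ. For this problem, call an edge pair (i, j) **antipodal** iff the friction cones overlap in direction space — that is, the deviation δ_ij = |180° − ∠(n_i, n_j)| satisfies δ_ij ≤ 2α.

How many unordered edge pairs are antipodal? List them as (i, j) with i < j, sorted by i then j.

count = 3; pairs: (0,3), (1,4), (2,6)

α = atan 0.25 = 14.04°;  2α = 28.07°
n_0 = (+0.9870, -0.1608)
n_1 = (+0.4605, +0.8876)
n_2 = (-0.5812, +0.8137)
n_3 = (-0.9960, +0.0895)
n_4 = (-0.5682, -0.8229)
n_5 = (+0.1155, -0.9933)
n_6 = (+0.6707, -0.7417)
  (0,1): δ = 108.17°  ·
  (0,2): δ = 45.21°  ·
  (0,3): δ = 4.12°  ✓
  (0,4): δ = 64.63°  ·
  (0,5): δ = 105.89°  ·
  (0,6): δ = 141.38°  ·
  (1,2): δ = 117.04°  ·
  (1,3): δ = 67.71°  ·
  (1,4): δ = 7.21°  ✓
  (1,5): δ = 34.05°  ·
  (1,6): δ = 69.54°  ·
  (2,3): δ = 130.67°  ·
  (2,4): δ = 70.17°  ·
  (2,5): δ = 28.91°  ·
  (2,6): δ = 6.58°  ✓
  (3,4): δ = 119.49°  ·
  (3,5): δ = 78.23°  ·
  (3,6): δ = 42.75°  ·
  (4,5): δ = 138.74°  ·
  (4,6): δ = 103.25°  ·
  (5,6): δ = 144.51°  ·
antipodal pairs: 3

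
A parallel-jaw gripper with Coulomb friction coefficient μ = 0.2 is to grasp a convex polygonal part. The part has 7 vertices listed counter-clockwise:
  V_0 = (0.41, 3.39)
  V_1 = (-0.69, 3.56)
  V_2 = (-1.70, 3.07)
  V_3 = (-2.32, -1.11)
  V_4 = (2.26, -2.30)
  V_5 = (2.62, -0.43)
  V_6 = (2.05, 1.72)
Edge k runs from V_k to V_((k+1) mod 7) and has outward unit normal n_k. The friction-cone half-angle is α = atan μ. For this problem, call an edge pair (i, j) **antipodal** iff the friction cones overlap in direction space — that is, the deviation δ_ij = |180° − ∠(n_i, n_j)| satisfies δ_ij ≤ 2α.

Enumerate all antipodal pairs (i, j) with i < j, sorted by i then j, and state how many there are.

count = 2; pairs: (0,3), (2,4)

α = atan 0.2 = 11.31°;  2α = 22.62°
n_0 = (+0.1527, +0.9883)
n_1 = (-0.4365, +0.8997)
n_2 = (-0.9892, +0.1467)
n_3 = (-0.2515, -0.9679)
n_4 = (+0.9820, -0.1890)
n_5 = (+0.9666, +0.2563)
n_6 = (+0.7135, +0.7007)
  (0,1): δ = 145.33°  ·
  (0,2): δ = 89.65°  ·
  (0,3): δ = 5.78°  ✓
  (0,4): δ = 87.89°  ·
  (0,5): δ = 113.63°  ·
  (0,6): δ = 143.27°  ·
  (1,2): δ = 124.32°  ·
  (1,3): δ = 40.45°  ·
  (1,4): δ = 53.22°  ·
  (1,5): δ = 78.97°  ·
  (1,6): δ = 108.60°  ·
  (2,3): δ = 96.13°  ·
  (2,4): δ = 2.46°  ✓
  (2,5): δ = 23.29°  ·
  (2,6): δ = 52.92°  ·
  (3,4): δ = 86.33°  ·
  (3,5): δ = 60.59°  ·
  (3,6): δ = 30.95°  ·
  (4,5): δ = 154.25°  ·
  (4,6): δ = 124.62°  ·
  (5,6): δ = 150.37°  ·
antipodal pairs: 2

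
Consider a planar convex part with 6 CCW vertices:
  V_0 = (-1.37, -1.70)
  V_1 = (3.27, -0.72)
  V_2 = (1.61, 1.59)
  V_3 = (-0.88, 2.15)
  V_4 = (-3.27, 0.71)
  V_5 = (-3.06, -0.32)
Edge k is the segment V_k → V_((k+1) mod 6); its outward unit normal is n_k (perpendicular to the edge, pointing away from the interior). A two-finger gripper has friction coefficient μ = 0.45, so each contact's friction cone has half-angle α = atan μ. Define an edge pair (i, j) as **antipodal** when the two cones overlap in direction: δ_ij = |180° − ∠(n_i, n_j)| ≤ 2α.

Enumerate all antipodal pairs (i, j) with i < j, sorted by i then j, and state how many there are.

count = 5; pairs: (0,2), (0,3), (1,4), (1,5), (2,5)

α = atan 0.45 = 24.23°;  2α = 48.46°
n_0 = (+0.2066, -0.9784)
n_1 = (+0.8121, +0.5836)
n_2 = (+0.2194, +0.9756)
n_3 = (-0.5161, +0.8565)
n_4 = (-0.9798, -0.1998)
n_5 = (-0.6325, -0.7746)
  (0,1): δ = 66.22°  ·
  (0,2): δ = 24.60°  ✓
  (0,3): δ = 19.14°  ✓
  (0,4): δ = 89.60°  ·
  (0,5): δ = 128.84°  ·
  (1,2): δ = 138.38°  ·
  (1,3): δ = 94.63°  ·
  (1,4): δ = 24.18°  ✓
  (1,5): δ = 15.06°  ✓
  (2,3): δ = 136.26°  ·
  (2,4): δ = 65.80°  ·
  (2,5): δ = 26.56°  ✓
  (3,4): δ = 109.55°  ·
  (3,5): δ = 70.30°  ·
  (4,5): δ = 140.76°  ·
antipodal pairs: 5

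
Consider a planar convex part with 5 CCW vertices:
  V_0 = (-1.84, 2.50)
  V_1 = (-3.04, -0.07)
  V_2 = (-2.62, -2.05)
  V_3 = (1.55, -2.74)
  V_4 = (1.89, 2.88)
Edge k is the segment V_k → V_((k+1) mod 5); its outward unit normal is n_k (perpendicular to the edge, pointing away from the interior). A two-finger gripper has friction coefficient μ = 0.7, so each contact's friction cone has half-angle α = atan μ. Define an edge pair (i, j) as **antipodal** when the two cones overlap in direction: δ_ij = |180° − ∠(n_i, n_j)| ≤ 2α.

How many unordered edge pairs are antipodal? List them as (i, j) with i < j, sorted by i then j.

α = atan 0.7 = 34.99°;  2α = 69.98°
n_0 = (-0.9061, +0.4231)
n_1 = (-0.9782, -0.2075)
n_2 = (-0.1632, -0.9866)
n_3 = (+0.9982, -0.0604)
n_4 = (-0.1014, +0.9949)
  (0,1): δ = 142.99°  ·
  (0,2): δ = 74.37°  ·
  (0,3): δ = 21.57°  ✓
  (0,4): δ = 120.85°  ·
  (1,2): δ = 111.37°  ·
  (1,3): δ = 15.44°  ✓
  (1,4): δ = 83.84°  ·
  (2,3): δ = 84.07°  ·
  (2,4): δ = 15.21°  ✓
  (3,4): δ = 80.72°  ·
antipodal pairs: 3

count = 3; pairs: (0,3), (1,3), (2,4)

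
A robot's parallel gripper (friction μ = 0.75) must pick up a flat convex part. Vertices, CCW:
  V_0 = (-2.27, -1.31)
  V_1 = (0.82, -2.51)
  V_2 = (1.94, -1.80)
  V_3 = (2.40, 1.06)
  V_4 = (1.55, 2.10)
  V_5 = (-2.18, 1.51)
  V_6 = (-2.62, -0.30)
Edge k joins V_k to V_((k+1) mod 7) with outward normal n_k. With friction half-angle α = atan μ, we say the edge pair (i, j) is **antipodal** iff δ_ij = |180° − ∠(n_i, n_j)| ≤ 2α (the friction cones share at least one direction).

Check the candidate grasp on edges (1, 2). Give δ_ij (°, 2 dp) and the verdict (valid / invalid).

δ = 131.51°, invalid

α = atan 0.75 = 36.87°;  2α = 73.74°
edge 1: e_1 = (+1.12, +0.71);  n_1 = (+0.5354, -0.8446)
edge 2: e_2 = (+0.46, +2.86);  n_2 = (+0.9873, -0.1588)
∠(n_1, n_2) = 48.49°
δ = |180° − 48.49°| = 131.51°
131.51° > 2α = 73.74°  →  invalid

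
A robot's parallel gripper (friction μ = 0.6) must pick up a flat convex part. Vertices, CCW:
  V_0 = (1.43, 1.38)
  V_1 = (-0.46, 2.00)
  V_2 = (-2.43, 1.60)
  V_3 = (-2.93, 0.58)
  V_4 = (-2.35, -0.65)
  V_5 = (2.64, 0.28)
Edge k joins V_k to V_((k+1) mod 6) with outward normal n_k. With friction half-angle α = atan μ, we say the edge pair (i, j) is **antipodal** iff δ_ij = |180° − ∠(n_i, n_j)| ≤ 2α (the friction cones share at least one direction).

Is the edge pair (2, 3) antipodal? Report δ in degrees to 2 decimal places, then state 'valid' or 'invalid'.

δ = 128.64°, invalid

α = atan 0.6 = 30.96°;  2α = 61.93°
edge 2: e_2 = (-0.50, -1.02);  n_2 = (-0.8979, +0.4402)
edge 3: e_3 = (+0.58, -1.23);  n_3 = (-0.9045, -0.4265)
∠(n_2, n_3) = 51.36°
δ = |180° − 51.36°| = 128.64°
128.64° > 2α = 61.93°  →  invalid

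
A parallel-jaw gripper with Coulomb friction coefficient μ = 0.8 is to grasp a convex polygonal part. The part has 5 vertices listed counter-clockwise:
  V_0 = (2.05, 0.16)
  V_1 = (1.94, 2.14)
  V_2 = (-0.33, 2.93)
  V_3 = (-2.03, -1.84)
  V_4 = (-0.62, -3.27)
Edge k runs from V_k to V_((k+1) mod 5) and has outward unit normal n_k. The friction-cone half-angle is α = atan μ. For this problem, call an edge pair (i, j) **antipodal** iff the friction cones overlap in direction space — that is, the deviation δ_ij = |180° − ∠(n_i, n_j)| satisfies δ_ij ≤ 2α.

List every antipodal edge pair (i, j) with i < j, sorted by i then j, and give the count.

α = atan 0.8 = 38.66°;  2α = 77.32°
n_0 = (+0.9985, +0.0555)
n_1 = (+0.3287, +0.9444)
n_2 = (-0.9420, +0.3357)
n_3 = (-0.7121, -0.7021)
n_4 = (+0.7891, -0.6143)
  (0,1): δ = 112.37°  ·
  (0,2): δ = 22.80°  ✓
  (0,3): δ = 41.42°  ✓
  (0,4): δ = 138.92°  ·
  (1,2): δ = 90.43°  ·
  (1,3): δ = 26.21°  ✓
  (1,4): δ = 71.29°  ✓
  (2,3): δ = 115.79°  ·
  (2,4): δ = 18.28°  ✓
  (3,4): δ = 82.49°  ·
antipodal pairs: 5

count = 5; pairs: (0,2), (0,3), (1,3), (1,4), (2,4)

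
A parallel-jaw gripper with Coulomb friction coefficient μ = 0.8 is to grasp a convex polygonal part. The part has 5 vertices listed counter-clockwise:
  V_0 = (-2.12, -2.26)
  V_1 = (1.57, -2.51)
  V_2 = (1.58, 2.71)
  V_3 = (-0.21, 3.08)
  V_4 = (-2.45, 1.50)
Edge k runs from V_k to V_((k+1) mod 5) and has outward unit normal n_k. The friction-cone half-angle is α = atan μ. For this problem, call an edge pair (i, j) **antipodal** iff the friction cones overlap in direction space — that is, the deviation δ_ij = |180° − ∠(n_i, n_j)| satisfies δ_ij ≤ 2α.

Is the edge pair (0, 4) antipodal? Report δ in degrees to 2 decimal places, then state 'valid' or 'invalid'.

δ = 98.89°, invalid

α = atan 0.8 = 38.66°;  2α = 77.32°
edge 0: e_0 = (+3.69, -0.25);  n_0 = (-0.0676, -0.9977)
edge 4: e_4 = (+0.33, -3.76);  n_4 = (-0.9962, -0.0874)
∠(n_0, n_4) = 81.11°
δ = |180° − 81.11°| = 98.89°
98.89° > 2α = 77.32°  →  invalid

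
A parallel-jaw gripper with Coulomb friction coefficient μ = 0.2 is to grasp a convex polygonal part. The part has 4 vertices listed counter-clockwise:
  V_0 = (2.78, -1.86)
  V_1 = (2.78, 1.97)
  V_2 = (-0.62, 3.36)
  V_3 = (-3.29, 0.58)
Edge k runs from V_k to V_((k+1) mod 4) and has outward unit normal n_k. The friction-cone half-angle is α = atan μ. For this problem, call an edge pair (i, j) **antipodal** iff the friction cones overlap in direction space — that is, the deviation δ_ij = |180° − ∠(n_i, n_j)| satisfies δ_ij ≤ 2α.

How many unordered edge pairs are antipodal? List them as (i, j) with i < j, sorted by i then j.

α = atan 0.2 = 11.31°;  2α = 22.62°
n_0 = (+1.0000, -0.0000)
n_1 = (+0.3784, +0.9256)
n_2 = (-0.7212, +0.6927)
n_3 = (-0.3730, -0.9278)
  (0,1): δ = 112.24°  ·
  (0,2): δ = 43.84°  ·
  (0,3): δ = 68.10°  ·
  (1,2): δ = 111.61°  ·
  (1,3): δ = 0.34°  ✓
  (2,3): δ = 68.06°  ·
antipodal pairs: 1

count = 1; pairs: (1,3)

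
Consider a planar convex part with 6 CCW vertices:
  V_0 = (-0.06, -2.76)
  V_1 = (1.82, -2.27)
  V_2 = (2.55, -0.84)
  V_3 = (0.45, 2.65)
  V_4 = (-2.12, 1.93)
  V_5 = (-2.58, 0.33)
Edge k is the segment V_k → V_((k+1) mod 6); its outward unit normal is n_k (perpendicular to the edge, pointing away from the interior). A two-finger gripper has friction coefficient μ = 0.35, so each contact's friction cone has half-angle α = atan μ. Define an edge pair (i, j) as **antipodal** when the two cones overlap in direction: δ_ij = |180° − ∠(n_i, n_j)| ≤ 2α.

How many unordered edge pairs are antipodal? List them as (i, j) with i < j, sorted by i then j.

α = atan 0.35 = 19.29°;  2α = 38.58°
n_0 = (+0.2522, -0.9677)
n_1 = (+0.8907, -0.4547)
n_2 = (+0.8568, +0.5156)
n_3 = (-0.2698, +0.9629)
n_4 = (-0.9611, +0.2763)
n_5 = (-0.7750, -0.6320)
  (0,1): δ = 131.65°  ·
  (0,2): δ = 73.57°  ·
  (0,3): δ = 1.04°  ✓
  (0,4): δ = 59.35°  ·
  (0,5): δ = 114.59°  ·
  (1,2): δ = 121.92°  ·
  (1,3): δ = 47.31°  ·
  (1,4): δ = 11.00°  ✓
  (1,5): δ = 66.24°  ·
  (2,3): δ = 105.39°  ·
  (2,4): δ = 47.08°  ·
  (2,5): δ = 8.16°  ✓
  (3,4): δ = 121.69°  ·
  (3,5): δ = 66.45°  ·
  (4,5): δ = 124.76°  ·
antipodal pairs: 3

count = 3; pairs: (0,3), (1,4), (2,5)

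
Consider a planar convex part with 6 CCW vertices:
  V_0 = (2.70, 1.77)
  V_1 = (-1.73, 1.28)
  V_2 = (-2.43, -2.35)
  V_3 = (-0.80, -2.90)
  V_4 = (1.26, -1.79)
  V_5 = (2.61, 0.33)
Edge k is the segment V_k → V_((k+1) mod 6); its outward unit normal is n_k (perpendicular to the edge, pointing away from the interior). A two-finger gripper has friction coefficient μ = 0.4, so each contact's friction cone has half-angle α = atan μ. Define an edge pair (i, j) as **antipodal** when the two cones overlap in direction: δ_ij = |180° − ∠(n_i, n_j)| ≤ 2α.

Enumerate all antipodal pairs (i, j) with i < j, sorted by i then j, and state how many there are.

α = atan 0.4 = 21.80°;  2α = 43.60°
n_0 = (-0.1099, +0.9939)
n_1 = (-0.9819, +0.1893)
n_2 = (-0.3197, -0.9475)
n_3 = (+0.4744, -0.8803)
n_4 = (+0.8435, -0.5371)
n_5 = (+0.9981, -0.0624)
  (0,1): δ = 107.23°  ·
  (0,2): δ = 24.96°  ✓
  (0,3): δ = 22.01°  ✓
  (0,4): δ = 51.20°  ·
  (0,5): δ = 80.11°  ·
  (1,2): δ = 97.73°  ·
  (1,3): δ = 50.77°  ·
  (1,4): δ = 21.57°  ✓
  (1,5): δ = 7.34°  ✓
  (2,3): δ = 133.04°  ·
  (2,4): δ = 103.84°  ·
  (2,5): δ = 74.93°  ·
  (3,4): δ = 150.81°  ·
  (3,5): δ = 121.89°  ·
  (4,5): δ = 151.09°  ·
antipodal pairs: 4

count = 4; pairs: (0,2), (0,3), (1,4), (1,5)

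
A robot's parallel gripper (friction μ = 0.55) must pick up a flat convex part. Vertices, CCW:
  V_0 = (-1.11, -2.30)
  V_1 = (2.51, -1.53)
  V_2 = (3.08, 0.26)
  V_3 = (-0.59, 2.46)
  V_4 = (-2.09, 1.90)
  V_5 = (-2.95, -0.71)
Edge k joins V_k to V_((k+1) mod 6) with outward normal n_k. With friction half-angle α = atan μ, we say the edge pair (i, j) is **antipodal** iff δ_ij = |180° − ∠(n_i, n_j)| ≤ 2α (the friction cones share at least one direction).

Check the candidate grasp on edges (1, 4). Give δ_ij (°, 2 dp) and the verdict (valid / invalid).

α = atan 0.55 = 28.81°;  2α = 57.62°
edge 1: e_1 = (+0.57, +1.79);  n_1 = (+0.9529, -0.3034)
edge 4: e_4 = (-0.86, -2.61);  n_4 = (-0.9498, +0.3130)
∠(n_1, n_4) = 179.43°
δ = |180° − 179.43°| = 0.57°
0.57° ≤ 2α = 57.62°  →  valid

δ = 0.57°, valid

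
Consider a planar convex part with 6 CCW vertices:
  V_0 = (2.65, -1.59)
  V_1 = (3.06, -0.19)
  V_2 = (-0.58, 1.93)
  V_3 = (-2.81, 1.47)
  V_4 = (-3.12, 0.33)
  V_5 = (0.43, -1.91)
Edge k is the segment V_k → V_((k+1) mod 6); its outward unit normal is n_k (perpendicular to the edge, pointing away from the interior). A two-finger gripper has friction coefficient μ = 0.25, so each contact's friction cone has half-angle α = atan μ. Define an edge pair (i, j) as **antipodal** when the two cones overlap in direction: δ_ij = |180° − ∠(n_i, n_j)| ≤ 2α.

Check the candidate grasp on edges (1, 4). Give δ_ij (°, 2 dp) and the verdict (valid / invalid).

δ = 2.03°, valid

α = atan 0.25 = 14.04°;  2α = 28.07°
edge 1: e_1 = (-3.64, +2.12);  n_1 = (+0.5033, +0.8641)
edge 4: e_4 = (+3.55, -2.24);  n_4 = (-0.5336, -0.8457)
∠(n_1, n_4) = 177.97°
δ = |180° − 177.97°| = 2.03°
2.03° ≤ 2α = 28.07°  →  valid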